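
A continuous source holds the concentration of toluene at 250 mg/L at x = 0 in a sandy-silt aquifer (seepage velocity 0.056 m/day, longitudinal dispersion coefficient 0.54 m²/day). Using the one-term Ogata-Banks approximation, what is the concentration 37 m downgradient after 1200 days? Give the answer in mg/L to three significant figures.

For a continuous step input, C/C₀ ≈ ½·erfc((x−vt)/(2√(Dt))).
vt = 0.056 × 1200 = 67.2 m and 2√(Dt) = 2√(0.54 × 1200) = 50.91 m.
Argument (x−vt)/(2√(Dt)) = (37 − 67.2)/50.91 = -0.5932; ½·erfc(-0.5932) = 0.7992.
C = 250 × 0.7992 = 200 mg/L.

200 mg/L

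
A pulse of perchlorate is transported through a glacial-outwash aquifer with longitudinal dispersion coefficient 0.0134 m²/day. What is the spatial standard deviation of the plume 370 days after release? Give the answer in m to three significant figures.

3.15 m

Dispersive spreading gives a Gaussian with σ² = 2Dt; advection only shifts the center.
σ = √(2 × 0.0134 × 370) = 3.15 m.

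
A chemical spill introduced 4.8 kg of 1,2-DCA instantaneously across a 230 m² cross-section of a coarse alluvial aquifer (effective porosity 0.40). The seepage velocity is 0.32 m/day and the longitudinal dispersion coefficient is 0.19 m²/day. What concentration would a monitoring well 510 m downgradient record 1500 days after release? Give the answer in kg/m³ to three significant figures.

0.000396 kg/m³

For an instantaneous plane source, C(x,t) = M/(n_e·A·√(4πDt)) · exp(−(x−vt)²/(4Dt)), with n_e·A the pore (flow) area.
Plume center vt = 0.32 × 1500 = 480 m, so the well at 510 m is 30 m downgradient of the peak.
√(4πDt) = 59.84 m, giving peak height M/(n_e·A·√(4πDt)) = 4.8/(0.40 × 230 × 59.84) = 0.0008719 kg/m³.
(x−vt)²/(4Dt) = (30)²/(4 × 0.19 × 1500) = 0.7895; exp(−0.7895) = 0.4541.
C = 0.0008719 × 0.4541 = 0.000396 kg/m³.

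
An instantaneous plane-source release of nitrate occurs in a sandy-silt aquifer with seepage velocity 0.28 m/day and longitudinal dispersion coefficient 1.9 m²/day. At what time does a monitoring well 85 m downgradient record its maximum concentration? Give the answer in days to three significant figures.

280 days

For the 1D instantaneous-source solution, setting ∂C/∂t = 0 at fixed x gives v²t² + 2Dt − x² = 0, so t = (√(D² + v²x²) − D)/v².
√(D² + v²x²) = √(1.9² + 0.28² × 85²) = 23.88; v² = 0.0784.
t = (23.88 − 1.9)/0.0784 = 280 days (vs. the pure-advection estimate x/v = 304 d).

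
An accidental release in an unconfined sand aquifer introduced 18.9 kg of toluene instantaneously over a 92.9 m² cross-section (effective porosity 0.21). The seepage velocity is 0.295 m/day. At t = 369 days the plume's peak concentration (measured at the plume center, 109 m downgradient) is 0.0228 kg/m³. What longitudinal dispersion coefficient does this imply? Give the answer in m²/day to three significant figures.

0.389 m²/day

At the plume center C_max = M/(n_e·A·√(4πDt)), so D = M²/(4πt·(n_e·A·C_max)²).
n_e·A·C_max = 0.21 × 92.9 × 0.0228 = 0.4448 kg/m.
D = 18.9²/(4π × 369 × 0.4448²) = 0.389 m²/day.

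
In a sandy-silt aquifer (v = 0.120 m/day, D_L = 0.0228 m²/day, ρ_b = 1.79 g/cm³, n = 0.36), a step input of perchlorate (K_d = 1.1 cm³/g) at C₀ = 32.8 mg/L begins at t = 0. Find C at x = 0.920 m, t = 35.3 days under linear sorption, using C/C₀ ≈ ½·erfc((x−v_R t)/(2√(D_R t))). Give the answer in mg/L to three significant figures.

9.76 mg/L

Retardation factor R = 1 + ρ_b·K_d/n = 1 + 1.79 × 1.1/0.36 = 6.469.
Sorption retards both mechanisms: v_R = v/R = 0.01855 m/day, D_R = D/R = 0.003525 m²/day.
v_R·t = 0.01855 × 35.3 = 0.654815 m; 2√(D_R t) = 0.7055 m; argument = (0.920 − 0.654815)/0.7055 = 0.3759.
C = C₀ × ½·erfc(0.3759) = 32.8 × 0.2975 = 9.76 mg/L.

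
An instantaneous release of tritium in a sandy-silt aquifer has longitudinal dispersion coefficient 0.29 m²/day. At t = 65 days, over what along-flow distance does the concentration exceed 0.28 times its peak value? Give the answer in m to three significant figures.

19.6 m

The plume is Gaussian with σ = √(2Dt) = √(2 × 0.29 × 65) = 6.140 m.
C/C_peak = exp(−Δx²/(2σ²)) = 0.28 ⇒ Δx = σ·√(−2 ln 0.28) = 6.140 × 1.596 = 9.799 m.
Width = 2Δx = 19.6 m.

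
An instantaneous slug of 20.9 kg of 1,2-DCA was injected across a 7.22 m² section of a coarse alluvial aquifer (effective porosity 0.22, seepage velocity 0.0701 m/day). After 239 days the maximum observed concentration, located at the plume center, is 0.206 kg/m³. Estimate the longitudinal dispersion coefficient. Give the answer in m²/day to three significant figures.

At the plume center C_max = M/(n_e·A·√(4πDt)), so D = M²/(4πt·(n_e·A·C_max)²).
n_e·A·C_max = 0.22 × 7.22 × 0.206 = 0.3272 kg/m.
D = 20.9²/(4π × 239 × 0.3272²) = 1.36 m²/day.

1.36 m²/day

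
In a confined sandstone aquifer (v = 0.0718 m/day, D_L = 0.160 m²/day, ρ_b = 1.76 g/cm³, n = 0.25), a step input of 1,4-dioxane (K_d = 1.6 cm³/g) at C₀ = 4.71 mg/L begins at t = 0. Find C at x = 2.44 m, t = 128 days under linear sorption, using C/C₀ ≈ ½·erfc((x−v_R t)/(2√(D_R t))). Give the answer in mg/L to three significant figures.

Retardation factor R = 1 + ρ_b·K_d/n = 1 + 1.76 × 1.6/0.25 = 12.26.
Sorption retards both mechanisms: v_R = v/R = 0.005856 m/day, D_R = D/R = 0.01305 m²/day.
v_R·t = 0.005856 × 128 = 0.749568 m; 2√(D_R t) = 2.585 m; argument = (2.44 − 0.749568)/2.585 = 0.6539.
C = C₀ × ½·erfc(0.6539) = 4.71 × 0.1775 = 0.836 mg/L.

0.836 mg/L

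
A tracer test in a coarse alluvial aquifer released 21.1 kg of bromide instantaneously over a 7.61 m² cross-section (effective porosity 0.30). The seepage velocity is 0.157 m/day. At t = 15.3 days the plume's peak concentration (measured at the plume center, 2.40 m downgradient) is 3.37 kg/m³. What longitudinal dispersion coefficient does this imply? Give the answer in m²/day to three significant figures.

0.0391 m²/day

At the plume center C_max = M/(n_e·A·√(4πDt)), so D = M²/(4πt·(n_e·A·C_max)²).
n_e·A·C_max = 0.30 × 7.61 × 3.37 = 7.694 kg/m.
D = 21.1²/(4π × 15.3 × 7.694²) = 0.0391 m²/day.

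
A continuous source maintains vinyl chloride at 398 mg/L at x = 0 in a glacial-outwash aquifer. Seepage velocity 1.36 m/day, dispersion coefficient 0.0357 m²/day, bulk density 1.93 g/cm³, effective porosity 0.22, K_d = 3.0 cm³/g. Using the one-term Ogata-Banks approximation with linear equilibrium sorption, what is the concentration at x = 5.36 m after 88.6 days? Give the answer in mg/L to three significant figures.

9.66 mg/L

Retardation factor R = 1 + ρ_b·K_d/n = 1 + 1.93 × 3.0/0.22 = 27.32.
Sorption retards both mechanisms: v_R = v/R = 0.04978 m/day, D_R = D/R = 0.001307 m²/day.
v_R·t = 0.04978 × 88.6 = 4.410508 m; 2√(D_R t) = 0.6806 m; argument = (5.36 − 4.410508)/0.6806 = 1.395.
C = C₀ × ½·erfc(1.395) = 398 × 0.02426 = 9.66 mg/L.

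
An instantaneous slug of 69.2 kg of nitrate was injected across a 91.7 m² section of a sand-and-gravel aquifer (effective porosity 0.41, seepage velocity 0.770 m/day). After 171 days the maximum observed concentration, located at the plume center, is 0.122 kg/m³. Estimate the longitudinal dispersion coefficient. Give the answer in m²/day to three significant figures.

0.106 m²/day

At the plume center C_max = M/(n_e·A·√(4πDt)), so D = M²/(4πt·(n_e·A·C_max)²).
n_e·A·C_max = 0.41 × 91.7 × 0.122 = 4.587 kg/m.
D = 69.2²/(4π × 171 × 4.587²) = 0.106 m²/day.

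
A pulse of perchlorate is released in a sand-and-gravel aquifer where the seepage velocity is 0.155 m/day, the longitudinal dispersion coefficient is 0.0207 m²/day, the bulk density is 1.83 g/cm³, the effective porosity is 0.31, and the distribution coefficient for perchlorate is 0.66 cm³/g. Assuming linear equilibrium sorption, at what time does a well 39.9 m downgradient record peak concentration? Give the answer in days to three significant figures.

Retardation factor R = 1 + ρ_b·K_d/n = 1 + 1.83 × 0.66/0.31 = 4.896.
Sorption retards both mechanisms: v_R = v/R = 0.03166 m/day, D_R = D/R = 0.004228 m²/day.
Peak time from v_R²t² + 2D_R t − x² = 0: t = (√(D_R² + v_R²x²) − D_R)/v_R².
√(D_R² + v_R²x²) = √(0.004228² + 0.03166² × 39.9²) = 1.263; v_R² = 0.001002.
t = (1.263 − 0.004228)/0.001002 = 1260 days.

1260 days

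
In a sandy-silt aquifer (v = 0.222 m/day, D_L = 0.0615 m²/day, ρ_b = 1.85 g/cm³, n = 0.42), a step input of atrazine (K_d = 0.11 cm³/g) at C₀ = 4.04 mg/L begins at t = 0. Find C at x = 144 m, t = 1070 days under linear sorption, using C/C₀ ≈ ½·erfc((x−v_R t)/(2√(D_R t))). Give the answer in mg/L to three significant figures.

Retardation factor R = 1 + ρ_b·K_d/n = 1 + 1.85 × 0.11/0.42 = 1.485.
Sorption retards both mechanisms: v_R = v/R = 0.1495 m/day, D_R = D/R = 0.04141 m²/day.
v_R·t = 0.1495 × 1070 = 159.965 m; 2√(D_R t) = 13.31 m; argument = (144 − 159.965)/13.31 = -1.199.
C = C₀ × ½·erfc(-1.199) = 4.04 × 0.9550 = 3.86 mg/L.

3.86 mg/L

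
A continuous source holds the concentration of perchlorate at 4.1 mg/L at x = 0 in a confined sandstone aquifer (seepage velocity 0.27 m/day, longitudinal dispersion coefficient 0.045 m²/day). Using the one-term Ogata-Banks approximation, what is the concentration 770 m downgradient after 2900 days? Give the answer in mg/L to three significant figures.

For a continuous step input, C/C₀ ≈ ½·erfc((x−vt)/(2√(Dt))).
vt = 0.27 × 2900 = 783 m and 2√(Dt) = 2√(0.045 × 2900) = 22.85 m.
Argument (x−vt)/(2√(Dt)) = (770 − 783)/22.85 = -0.5689; ½·erfc(-0.5689) = 0.7895.
C = 4.1 × 0.7895 = 3.24 mg/L.

3.24 mg/L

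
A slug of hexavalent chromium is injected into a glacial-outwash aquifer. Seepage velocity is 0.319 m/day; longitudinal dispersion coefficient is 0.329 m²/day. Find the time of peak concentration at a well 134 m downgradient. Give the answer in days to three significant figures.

For the 1D instantaneous-source solution, setting ∂C/∂t = 0 at fixed x gives v²t² + 2Dt − x² = 0, so t = (√(D² + v²x²) − D)/v².
√(D² + v²x²) = √(0.329² + 0.319² × 134²) = 42.75; v² = 0.101761.
t = (42.75 − 0.329)/0.101761 = 417 days (vs. the pure-advection estimate x/v = 420 d).

417 days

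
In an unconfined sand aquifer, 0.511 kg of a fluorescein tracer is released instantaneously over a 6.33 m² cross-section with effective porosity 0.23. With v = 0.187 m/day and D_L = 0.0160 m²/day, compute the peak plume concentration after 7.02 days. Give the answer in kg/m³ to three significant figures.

0.295 kg/m³

The peak of an instantaneous 1D plume sits at x = vt; there the Gaussian factor is 1 and C_max = M/(n_e·A·√(4πDt)), where n_e·A is the pore area the mass is dissolved in.
√(4πDt) = √(4π × 0.0160 × 7.02) = 1.188 m, so C_max = 0.511/(0.23 × 6.33 × 1.188) = 0.295 kg/m³.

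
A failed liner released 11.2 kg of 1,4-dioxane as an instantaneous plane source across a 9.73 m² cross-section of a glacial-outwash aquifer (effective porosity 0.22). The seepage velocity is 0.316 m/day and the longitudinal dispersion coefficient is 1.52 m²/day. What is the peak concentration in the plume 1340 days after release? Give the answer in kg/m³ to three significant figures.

0.0327 kg/m³

The peak of an instantaneous 1D plume sits at x = vt; there the Gaussian factor is 1 and C_max = M/(n_e·A·√(4πDt)), where n_e·A is the pore area the mass is dissolved in.
√(4πDt) = √(4π × 1.52 × 1340) = 160.0 m, so C_max = 11.2/(0.22 × 9.73 × 160.0) = 0.0327 kg/m³.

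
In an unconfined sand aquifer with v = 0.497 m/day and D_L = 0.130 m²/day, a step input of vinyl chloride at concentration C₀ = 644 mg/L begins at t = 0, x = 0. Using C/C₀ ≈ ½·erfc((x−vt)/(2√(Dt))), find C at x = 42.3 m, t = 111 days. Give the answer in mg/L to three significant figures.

639 mg/L

For a continuous step input, C/C₀ ≈ ½·erfc((x−vt)/(2√(Dt))).
vt = 0.497 × 111 = 55.167 m and 2√(Dt) = 2√(0.130 × 111) = 7.597 m.
Argument (x−vt)/(2√(Dt)) = (42.3 − 55.167)/7.597 = -1.694; ½·erfc(-1.694) = 0.9917.
C = 644 × 0.9917 = 639 mg/L.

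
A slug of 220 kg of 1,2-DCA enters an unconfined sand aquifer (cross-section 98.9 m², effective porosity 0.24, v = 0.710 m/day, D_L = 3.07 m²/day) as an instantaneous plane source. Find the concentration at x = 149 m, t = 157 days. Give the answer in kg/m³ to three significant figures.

For an instantaneous plane source, C(x,t) = M/(n_e·A·√(4πDt)) · exp(−(x−vt)²/(4Dt)), with n_e·A the pore (flow) area.
Plume center vt = 0.710 × 157 = 111.47 m, so the well at 149 m is 37.53 m downgradient of the peak.
√(4πDt) = 77.83 m, giving peak height M/(n_e·A·√(4πDt)) = 220/(0.24 × 98.9 × 77.83) = 0.1191 kg/m³.
(x−vt)²/(4Dt) = (37.53)²/(4 × 3.07 × 157) = 0.7306; exp(−0.7306) = 0.4816.
C = 0.1191 × 0.4816 = 0.0574 kg/m³.

0.0574 kg/m³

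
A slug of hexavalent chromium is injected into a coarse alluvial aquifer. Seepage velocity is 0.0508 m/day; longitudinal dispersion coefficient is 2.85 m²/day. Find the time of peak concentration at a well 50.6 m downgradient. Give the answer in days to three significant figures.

383 days

For the 1D instantaneous-source solution, setting ∂C/∂t = 0 at fixed x gives v²t² + 2Dt − x² = 0, so t = (√(D² + v²x²) − D)/v².
√(D² + v²x²) = √(2.85² + 0.0508² × 50.6²) = 3.838; v² = 0.00258064.
t = (3.838 − 2.85)/0.00258064 = 383 days (vs. the pure-advection estimate x/v = 996 d).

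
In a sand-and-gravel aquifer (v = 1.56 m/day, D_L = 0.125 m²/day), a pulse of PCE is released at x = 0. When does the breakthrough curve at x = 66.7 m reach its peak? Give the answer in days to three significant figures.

For the 1D instantaneous-source solution, setting ∂C/∂t = 0 at fixed x gives v²t² + 2Dt − x² = 0, so t = (√(D² + v²x²) − D)/v².
√(D² + v²x²) = √(0.125² + 1.56² × 66.7²) = 104.1; v² = 2.4336.
t = (104.1 − 0.125)/2.4336 = 42.7 days (vs. the pure-advection estimate x/v = 42.8 d).

42.7 days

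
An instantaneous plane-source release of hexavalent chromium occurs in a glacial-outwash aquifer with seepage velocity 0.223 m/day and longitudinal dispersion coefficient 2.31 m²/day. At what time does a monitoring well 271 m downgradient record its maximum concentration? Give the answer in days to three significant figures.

1170 days

For the 1D instantaneous-source solution, setting ∂C/∂t = 0 at fixed x gives v²t² + 2Dt − x² = 0, so t = (√(D² + v²x²) − D)/v².
√(D² + v²x²) = √(2.31² + 0.223² × 271²) = 60.48; v² = 0.049729.
t = (60.48 − 2.31)/0.049729 = 1170 days (vs. the pure-advection estimate x/v = 1220 d).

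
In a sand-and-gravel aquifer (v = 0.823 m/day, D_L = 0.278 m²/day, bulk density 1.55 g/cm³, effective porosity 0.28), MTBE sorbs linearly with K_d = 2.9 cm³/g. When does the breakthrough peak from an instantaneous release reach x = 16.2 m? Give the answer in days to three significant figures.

Retardation factor R = 1 + ρ_b·K_d/n = 1 + 1.55 × 2.9/0.28 = 17.05.
Sorption retards both mechanisms: v_R = v/R = 0.04827 m/day, D_R = D/R = 0.01630 m²/day.
Peak time from v_R²t² + 2D_R t − x² = 0: t = (√(D_R² + v_R²x²) − D_R)/v_R².
√(D_R² + v_R²x²) = √(0.01630² + 0.04827² × 16.2²) = 0.7821; v_R² = 0.002330.
t = (0.7821 − 0.01630)/0.002330 = 329 days.

329 days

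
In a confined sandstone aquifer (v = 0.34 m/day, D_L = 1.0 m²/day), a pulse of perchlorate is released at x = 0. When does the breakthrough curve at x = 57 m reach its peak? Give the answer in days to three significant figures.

For the 1D instantaneous-source solution, setting ∂C/∂t = 0 at fixed x gives v²t² + 2Dt − x² = 0, so t = (√(D² + v²x²) − D)/v².
√(D² + v²x²) = √(1.0² + 0.34² × 57²) = 19.41; v² = 0.1156.
t = (19.41 − 1.0)/0.1156 = 159 days (vs. the pure-advection estimate x/v = 168 d).

159 days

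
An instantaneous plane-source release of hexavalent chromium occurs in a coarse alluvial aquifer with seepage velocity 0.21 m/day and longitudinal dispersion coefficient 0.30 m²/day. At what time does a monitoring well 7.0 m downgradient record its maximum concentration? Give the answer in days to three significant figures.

For the 1D instantaneous-source solution, setting ∂C/∂t = 0 at fixed x gives v²t² + 2Dt − x² = 0, so t = (√(D² + v²x²) − D)/v².
√(D² + v²x²) = √(0.30² + 0.21² × 7.0²) = 1.500; v² = 0.0441.
t = (1.500 − 0.30)/0.0441 = 27.2 days (vs. the pure-advection estimate x/v = 33.3 d).

27.2 days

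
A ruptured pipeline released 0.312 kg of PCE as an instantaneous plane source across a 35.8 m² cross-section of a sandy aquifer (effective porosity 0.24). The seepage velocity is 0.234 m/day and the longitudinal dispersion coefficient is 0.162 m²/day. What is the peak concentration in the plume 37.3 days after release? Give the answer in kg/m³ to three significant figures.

The peak of an instantaneous 1D plume sits at x = vt; there the Gaussian factor is 1 and C_max = M/(n_e·A·√(4πDt)), where n_e·A is the pore area the mass is dissolved in.
√(4πDt) = √(4π × 0.162 × 37.3) = 8.714 m, so C_max = 0.312/(0.24 × 35.8 × 8.714) = 0.00417 kg/m³.

0.00417 kg/m³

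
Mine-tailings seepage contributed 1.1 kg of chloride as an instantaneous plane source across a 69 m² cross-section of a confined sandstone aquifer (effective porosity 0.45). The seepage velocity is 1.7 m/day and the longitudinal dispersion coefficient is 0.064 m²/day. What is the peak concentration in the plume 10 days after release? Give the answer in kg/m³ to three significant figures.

The peak of an instantaneous 1D plume sits at x = vt; there the Gaussian factor is 1 and C_max = M/(n_e·A·√(4πDt)), where n_e·A is the pore area the mass is dissolved in.
√(4πDt) = √(4π × 0.064 × 10) = 2.836 m, so C_max = 1.1/(0.45 × 69 × 2.836) = 0.0125 kg/m³.

0.0125 kg/m³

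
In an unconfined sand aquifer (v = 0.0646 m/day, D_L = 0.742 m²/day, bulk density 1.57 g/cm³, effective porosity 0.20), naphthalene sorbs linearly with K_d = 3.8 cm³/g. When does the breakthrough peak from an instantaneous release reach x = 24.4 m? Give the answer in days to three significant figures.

7390 days

Retardation factor R = 1 + ρ_b·K_d/n = 1 + 1.57 × 3.8/0.20 = 30.83.
Sorption retards both mechanisms: v_R = v/R = 0.002095 m/day, D_R = D/R = 0.02407 m²/day.
Peak time from v_R²t² + 2D_R t − x² = 0: t = (√(D_R² + v_R²x²) − D_R)/v_R².
√(D_R² + v_R²x²) = √(0.02407² + 0.002095² × 24.4²) = 0.05650; v_R² = 4.389e-06.
t = (0.05650 − 0.02407)/4.389e-06 = 7390 days.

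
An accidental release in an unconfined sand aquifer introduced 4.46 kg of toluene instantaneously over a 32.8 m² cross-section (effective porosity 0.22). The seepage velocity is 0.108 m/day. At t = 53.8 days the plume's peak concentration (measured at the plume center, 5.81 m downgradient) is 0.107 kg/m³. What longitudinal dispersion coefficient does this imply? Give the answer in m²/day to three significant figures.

At the plume center C_max = M/(n_e·A·√(4πDt)), so D = M²/(4πt·(n_e·A·C_max)²).
n_e·A·C_max = 0.22 × 32.8 × 0.107 = 0.7721 kg/m.
D = 4.46²/(4π × 53.8 × 0.7721²) = 0.0494 m²/day.

0.0494 m²/day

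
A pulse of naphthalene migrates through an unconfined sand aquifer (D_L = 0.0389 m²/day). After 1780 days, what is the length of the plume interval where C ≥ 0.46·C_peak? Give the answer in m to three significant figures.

29.3 m

The plume is Gaussian with σ = √(2Dt) = √(2 × 0.0389 × 1780) = 11.77 m.
C/C_peak = exp(−Δx²/(2σ²)) = 0.46 ⇒ Δx = σ·√(−2 ln 0.46) = 11.77 × 1.246 = 14.67 m.
Width = 2Δx = 29.3 m.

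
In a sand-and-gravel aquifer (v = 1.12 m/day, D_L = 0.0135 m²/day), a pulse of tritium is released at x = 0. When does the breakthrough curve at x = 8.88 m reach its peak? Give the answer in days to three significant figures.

For the 1D instantaneous-source solution, setting ∂C/∂t = 0 at fixed x gives v²t² + 2Dt − x² = 0, so t = (√(D² + v²x²) − D)/v².
√(D² + v²x²) = √(0.0135² + 1.12² × 8.88²) = 9.946; v² = 1.2544.
t = (9.946 − 0.0135)/1.2544 = 7.92 days (vs. the pure-advection estimate x/v = 7.93 d).

7.92 days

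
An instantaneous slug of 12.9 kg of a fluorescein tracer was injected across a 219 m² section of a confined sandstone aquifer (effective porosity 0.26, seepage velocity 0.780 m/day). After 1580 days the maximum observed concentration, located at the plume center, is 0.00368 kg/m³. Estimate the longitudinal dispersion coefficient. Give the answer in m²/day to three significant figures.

At the plume center C_max = M/(n_e·A·√(4πDt)), so D = M²/(4πt·(n_e·A·C_max)²).
n_e·A·C_max = 0.26 × 219 × 0.00368 = 0.2095 kg/m.
D = 12.9²/(4π × 1580 × 0.2095²) = 0.191 m²/day.

0.191 m²/day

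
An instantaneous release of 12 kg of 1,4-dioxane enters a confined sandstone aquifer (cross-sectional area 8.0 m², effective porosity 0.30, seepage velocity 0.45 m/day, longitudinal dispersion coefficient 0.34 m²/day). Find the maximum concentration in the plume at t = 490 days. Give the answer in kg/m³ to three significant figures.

The peak of an instantaneous 1D plume sits at x = vt; there the Gaussian factor is 1 and C_max = M/(n_e·A·√(4πDt)), where n_e·A is the pore area the mass is dissolved in.
√(4πDt) = √(4π × 0.34 × 490) = 45.76 m, so C_max = 12/(0.30 × 8.0 × 45.76) = 0.109 kg/m³.

0.109 kg/m³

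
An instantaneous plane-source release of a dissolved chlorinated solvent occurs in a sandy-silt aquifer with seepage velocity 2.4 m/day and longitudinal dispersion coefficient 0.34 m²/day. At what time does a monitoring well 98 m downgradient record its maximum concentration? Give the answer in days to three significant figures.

For the 1D instantaneous-source solution, setting ∂C/∂t = 0 at fixed x gives v²t² + 2Dt − x² = 0, so t = (√(D² + v²x²) − D)/v².
√(D² + v²x²) = √(0.34² + 2.4² × 98²) = 235.2; v² = 5.76.
t = (235.2 − 0.34)/5.76 = 40.8 days (vs. the pure-advection estimate x/v = 40.8 d).

40.8 days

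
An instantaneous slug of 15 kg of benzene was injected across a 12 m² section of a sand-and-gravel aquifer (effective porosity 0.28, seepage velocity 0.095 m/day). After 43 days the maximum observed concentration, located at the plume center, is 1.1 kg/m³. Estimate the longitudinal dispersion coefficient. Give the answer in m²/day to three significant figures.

0.0305 m²/day

At the plume center C_max = M/(n_e·A·√(4πDt)), so D = M²/(4πt·(n_e·A·C_max)²).
n_e·A·C_max = 0.28 × 12 × 1.1 = 3.696 kg/m.
D = 15²/(4π × 43 × 3.696²) = 0.0305 m²/day.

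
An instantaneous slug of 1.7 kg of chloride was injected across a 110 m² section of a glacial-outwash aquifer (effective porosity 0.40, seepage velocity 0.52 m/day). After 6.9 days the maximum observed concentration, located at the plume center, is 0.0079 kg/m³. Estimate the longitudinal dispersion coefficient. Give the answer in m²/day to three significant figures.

0.276 m²/day

At the plume center C_max = M/(n_e·A·√(4πDt)), so D = M²/(4πt·(n_e·A·C_max)²).
n_e·A·C_max = 0.40 × 110 × 0.0079 = 0.3476 kg/m.
D = 1.7²/(4π × 6.9 × 0.3476²) = 0.276 m²/day.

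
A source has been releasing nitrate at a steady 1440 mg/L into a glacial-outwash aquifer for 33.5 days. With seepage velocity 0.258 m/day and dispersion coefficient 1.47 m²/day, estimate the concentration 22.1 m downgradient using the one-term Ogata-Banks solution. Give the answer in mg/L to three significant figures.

126 mg/L

For a continuous step input, C/C₀ ≈ ½·erfc((x−vt)/(2√(Dt))).
vt = 0.258 × 33.5 = 8.643 m and 2√(Dt) = 2√(1.47 × 33.5) = 14.03 m.
Argument (x−vt)/(2√(Dt)) = (22.1 − 8.643)/14.03 = 0.9592; ½·erfc(0.9592) = 0.08747.
C = 1440 × 0.08747 = 126 mg/L.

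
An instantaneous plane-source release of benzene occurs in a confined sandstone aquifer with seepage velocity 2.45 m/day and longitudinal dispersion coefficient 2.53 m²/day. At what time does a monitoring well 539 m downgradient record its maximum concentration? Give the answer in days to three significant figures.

For the 1D instantaneous-source solution, setting ∂C/∂t = 0 at fixed x gives v²t² + 2Dt − x² = 0, so t = (√(D² + v²x²) − D)/v².
√(D² + v²x²) = √(2.53² + 2.45² × 539²) = 1321; v² = 6.0025.
t = (1321 − 2.53)/6.0025 = 220 days (vs. the pure-advection estimate x/v = 220 d).

220 days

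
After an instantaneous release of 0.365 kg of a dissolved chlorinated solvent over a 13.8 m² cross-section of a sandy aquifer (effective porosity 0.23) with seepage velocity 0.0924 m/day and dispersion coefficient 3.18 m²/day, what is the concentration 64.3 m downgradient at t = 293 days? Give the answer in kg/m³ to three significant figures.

0.000733 kg/m³

For an instantaneous plane source, C(x,t) = M/(n_e·A·√(4πDt)) · exp(−(x−vt)²/(4Dt)), with n_e·A the pore (flow) area.
Plume center vt = 0.0924 × 293 = 27.0732 m, so the well at 64.3 m is 37.2268 m downgradient of the peak.
√(4πDt) = 108.2 m, giving peak height M/(n_e·A·√(4πDt)) = 0.365/(0.23 × 13.8 × 108.2) = 0.001063 kg/m³.
(x−vt)²/(4Dt) = (37.2268)²/(4 × 3.18 × 293) = 0.3718; exp(−0.3718) = 0.6895.
C = 0.001063 × 0.6895 = 0.000733 kg/m³.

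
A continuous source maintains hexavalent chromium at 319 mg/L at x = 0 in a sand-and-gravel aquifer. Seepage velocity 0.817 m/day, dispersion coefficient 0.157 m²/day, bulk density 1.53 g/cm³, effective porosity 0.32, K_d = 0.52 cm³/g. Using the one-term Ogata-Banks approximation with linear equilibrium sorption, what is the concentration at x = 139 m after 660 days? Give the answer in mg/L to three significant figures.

312 mg/L

Retardation factor R = 1 + ρ_b·K_d/n = 1 + 1.53 × 0.52/0.32 = 3.486.
Sorption retards both mechanisms: v_R = v/R = 0.2344 m/day, D_R = D/R = 0.04504 m²/day.
v_R·t = 0.2344 × 660 = 154.704 m; 2√(D_R t) = 10.90 m; argument = (139 − 154.704)/10.90 = -1.441.
C = C₀ × ½·erfc(-1.441) = 319 × 0.9792 = 312 mg/L.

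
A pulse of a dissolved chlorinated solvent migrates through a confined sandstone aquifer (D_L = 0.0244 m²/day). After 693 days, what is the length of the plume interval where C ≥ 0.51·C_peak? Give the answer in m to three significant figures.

The plume is Gaussian with σ = √(2Dt) = √(2 × 0.0244 × 693) = 5.815 m.
C/C_peak = exp(−Δx²/(2σ²)) = 0.51 ⇒ Δx = σ·√(−2 ln 0.51) = 5.815 × 1.160 = 6.745 m.
Width = 2Δx = 13.5 m.

13.5 m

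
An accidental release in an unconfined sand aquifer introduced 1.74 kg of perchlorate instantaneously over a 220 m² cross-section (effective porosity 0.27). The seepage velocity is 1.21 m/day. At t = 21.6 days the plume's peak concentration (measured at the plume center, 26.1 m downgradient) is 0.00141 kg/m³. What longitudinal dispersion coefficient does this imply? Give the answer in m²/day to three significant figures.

At the plume center C_max = M/(n_e·A·√(4πDt)), so D = M²/(4πt·(n_e·A·C_max)²).
n_e·A·C_max = 0.27 × 220 × 0.00141 = 0.08375 kg/m.
D = 1.74²/(4π × 21.6 × 0.08375²) = 1.59 m²/day.

1.59 m²/day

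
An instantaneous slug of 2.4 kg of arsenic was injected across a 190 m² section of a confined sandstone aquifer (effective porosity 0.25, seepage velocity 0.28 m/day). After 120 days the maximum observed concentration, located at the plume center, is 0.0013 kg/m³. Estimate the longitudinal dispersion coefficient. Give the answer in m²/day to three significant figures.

1.00 m²/day

At the plume center C_max = M/(n_e·A·√(4πDt)), so D = M²/(4πt·(n_e·A·C_max)²).
n_e·A·C_max = 0.25 × 190 × 0.0013 = 0.06175 kg/m.
D = 2.4²/(4π × 120 × 0.06175²) = 1.00 m²/day.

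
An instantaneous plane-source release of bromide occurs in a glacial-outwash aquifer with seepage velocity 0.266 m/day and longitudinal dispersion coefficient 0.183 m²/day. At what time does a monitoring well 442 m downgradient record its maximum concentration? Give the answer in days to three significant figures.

For the 1D instantaneous-source solution, setting ∂C/∂t = 0 at fixed x gives v²t² + 2Dt − x² = 0, so t = (√(D² + v²x²) − D)/v².
√(D² + v²x²) = √(0.183² + 0.266² × 442²) = 117.6; v² = 0.070756.
t = (117.6 − 0.183)/0.070756 = 1660 days (vs. the pure-advection estimate x/v = 1660 d).

1660 days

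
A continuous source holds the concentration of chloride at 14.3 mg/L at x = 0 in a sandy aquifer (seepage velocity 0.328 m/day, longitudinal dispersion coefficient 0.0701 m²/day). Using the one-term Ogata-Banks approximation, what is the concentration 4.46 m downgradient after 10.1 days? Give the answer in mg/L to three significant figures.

2.40 mg/L

For a continuous step input, C/C₀ ≈ ½·erfc((x−vt)/(2√(Dt))).
vt = 0.328 × 10.1 = 3.3128 m and 2√(Dt) = 2√(0.0701 × 10.1) = 1.683 m.
Argument (x−vt)/(2√(Dt)) = (4.46 − 3.3128)/1.683 = 0.6816; ½·erfc(0.6816) = 0.1675.
C = 14.3 × 0.1675 = 2.40 mg/L.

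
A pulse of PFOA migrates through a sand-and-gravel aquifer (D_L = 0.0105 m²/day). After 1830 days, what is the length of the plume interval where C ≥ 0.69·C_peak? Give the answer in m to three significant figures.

10.7 m

The plume is Gaussian with σ = √(2Dt) = √(2 × 0.0105 × 1830) = 6.199 m.
C/C_peak = exp(−Δx²/(2σ²)) = 0.69 ⇒ Δx = σ·√(−2 ln 0.69) = 6.199 × 0.8615 = 5.340 m.
Width = 2Δx = 10.7 m.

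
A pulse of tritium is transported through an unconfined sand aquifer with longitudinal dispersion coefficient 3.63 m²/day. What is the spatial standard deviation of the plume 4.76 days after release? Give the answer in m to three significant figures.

5.88 m

Dispersive spreading gives a Gaussian with σ² = 2Dt; advection only shifts the center.
σ = √(2 × 3.63 × 4.76) = 5.88 m.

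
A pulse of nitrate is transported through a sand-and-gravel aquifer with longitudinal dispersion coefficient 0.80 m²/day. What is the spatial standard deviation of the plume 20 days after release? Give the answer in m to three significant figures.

5.66 m

Dispersive spreading gives a Gaussian with σ² = 2Dt; advection only shifts the center.
σ = √(2 × 0.80 × 20) = 5.66 m.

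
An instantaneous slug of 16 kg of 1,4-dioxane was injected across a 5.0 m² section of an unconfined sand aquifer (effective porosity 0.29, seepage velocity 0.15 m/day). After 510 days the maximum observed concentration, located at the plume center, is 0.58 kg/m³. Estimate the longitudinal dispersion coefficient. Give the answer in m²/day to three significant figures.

At the plume center C_max = M/(n_e·A·√(4πDt)), so D = M²/(4πt·(n_e·A·C_max)²).
n_e·A·C_max = 0.29 × 5.0 × 0.58 = 0.8410 kg/m.
D = 16²/(4π × 510 × 0.8410²) = 0.0565 m²/day.

0.0565 m²/day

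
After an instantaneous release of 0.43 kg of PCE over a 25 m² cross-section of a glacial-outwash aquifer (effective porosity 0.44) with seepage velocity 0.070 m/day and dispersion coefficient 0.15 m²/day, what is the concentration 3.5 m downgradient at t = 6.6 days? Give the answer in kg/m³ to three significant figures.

For an instantaneous plane source, C(x,t) = M/(n_e·A·√(4πDt)) · exp(−(x−vt)²/(4Dt)), with n_e·A the pore (flow) area.
Plume center vt = 0.070 × 6.6 = 0.462 m, so the well at 3.5 m is 3.038 m downgradient of the peak.
√(4πDt) = 3.527 m, giving peak height M/(n_e·A·√(4πDt)) = 0.43/(0.44 × 25 × 3.527) = 0.01108 kg/m³.
(x−vt)²/(4Dt) = (3.038)²/(4 × 0.15 × 6.6) = 2.331; exp(−2.331) = 0.09720.
C = 0.01108 × 0.09720 = 0.00108 kg/m³.

0.00108 kg/m³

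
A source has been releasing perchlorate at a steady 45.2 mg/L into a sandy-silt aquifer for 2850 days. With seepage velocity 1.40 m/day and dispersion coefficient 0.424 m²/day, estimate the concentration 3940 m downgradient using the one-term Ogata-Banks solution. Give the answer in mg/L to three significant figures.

For a continuous step input, C/C₀ ≈ ½·erfc((x−vt)/(2√(Dt))).
vt = 1.40 × 2850 = 3990 m and 2√(Dt) = 2√(0.424 × 2850) = 69.52 m.
Argument (x−vt)/(2√(Dt)) = (3940 − 3990)/69.52 = -0.7192; ½·erfc(-0.7192) = 0.8454.
C = 45.2 × 0.8454 = 38.2 mg/L.

38.2 mg/L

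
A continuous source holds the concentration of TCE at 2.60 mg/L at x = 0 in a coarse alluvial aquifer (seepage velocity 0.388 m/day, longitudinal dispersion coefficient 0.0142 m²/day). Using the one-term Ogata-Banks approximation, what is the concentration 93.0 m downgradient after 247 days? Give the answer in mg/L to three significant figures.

For a continuous step input, C/C₀ ≈ ½·erfc((x−vt)/(2√(Dt))).
vt = 0.388 × 247 = 95.836 m and 2√(Dt) = 2√(0.0142 × 247) = 3.746 m.
Argument (x−vt)/(2√(Dt)) = (93.0 − 95.836)/3.746 = -0.7571; ½·erfc(-0.7571) = 0.8578.
C = 2.60 × 0.8578 = 2.23 mg/L.

2.23 mg/L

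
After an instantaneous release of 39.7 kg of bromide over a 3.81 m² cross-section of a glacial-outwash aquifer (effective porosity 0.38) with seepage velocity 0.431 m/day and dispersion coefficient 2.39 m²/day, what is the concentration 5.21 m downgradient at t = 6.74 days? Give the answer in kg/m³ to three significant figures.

1.77 kg/m³

For an instantaneous plane source, C(x,t) = M/(n_e·A·√(4πDt)) · exp(−(x−vt)²/(4Dt)), with n_e·A the pore (flow) area.
Plume center vt = 0.431 × 6.74 = 2.90494 m, so the well at 5.21 m is 2.30506 m downgradient of the peak.
√(4πDt) = 14.23 m, giving peak height M/(n_e·A·√(4πDt)) = 39.7/(0.38 × 3.81 × 14.23) = 1.927 kg/m³.
(x−vt)²/(4Dt) = (2.30506)²/(4 × 2.39 × 6.74) = 0.08246; exp(−0.08246) = 0.9208.
C = 1.927 × 0.9208 = 1.77 kg/m³.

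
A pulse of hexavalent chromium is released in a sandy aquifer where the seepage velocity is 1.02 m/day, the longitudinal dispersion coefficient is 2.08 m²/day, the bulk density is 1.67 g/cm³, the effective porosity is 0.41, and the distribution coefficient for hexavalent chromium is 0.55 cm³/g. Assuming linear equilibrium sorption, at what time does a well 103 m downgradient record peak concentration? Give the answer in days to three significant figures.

321 days

Retardation factor R = 1 + ρ_b·K_d/n = 1 + 1.67 × 0.55/0.41 = 3.240.
Sorption retards both mechanisms: v_R = v/R = 0.3148 m/day, D_R = D/R = 0.6420 m²/day.
Peak time from v_R²t² + 2D_R t − x² = 0: t = (√(D_R² + v_R²x²) − D_R)/v_R².
√(D_R² + v_R²x²) = √(0.6420² + 0.3148² × 103²) = 32.43; v_R² = 0.09910.
t = (32.43 − 0.6420)/0.09910 = 321 days.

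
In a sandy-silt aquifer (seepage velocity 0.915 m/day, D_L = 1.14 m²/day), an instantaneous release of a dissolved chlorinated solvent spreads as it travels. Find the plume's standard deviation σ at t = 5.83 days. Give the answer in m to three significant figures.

3.65 m

Dispersive spreading gives a Gaussian with σ² = 2Dt; advection only shifts the center.
σ = √(2 × 1.14 × 5.83) = 3.65 m.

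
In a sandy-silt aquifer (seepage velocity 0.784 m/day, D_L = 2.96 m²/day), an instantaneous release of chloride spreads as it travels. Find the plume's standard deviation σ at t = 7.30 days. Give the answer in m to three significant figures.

6.57 m

Dispersive spreading gives a Gaussian with σ² = 2Dt; advection only shifts the center.
σ = √(2 × 2.96 × 7.30) = 6.57 m.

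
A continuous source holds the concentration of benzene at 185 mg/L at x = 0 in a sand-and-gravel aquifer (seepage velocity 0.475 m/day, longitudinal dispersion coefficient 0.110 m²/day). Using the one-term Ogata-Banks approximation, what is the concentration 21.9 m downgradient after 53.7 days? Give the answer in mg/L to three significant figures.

158 mg/L

For a continuous step input, C/C₀ ≈ ½·erfc((x−vt)/(2√(Dt))).
vt = 0.475 × 53.7 = 25.5075 m and 2√(Dt) = 2√(0.110 × 53.7) = 4.861 m.
Argument (x−vt)/(2√(Dt)) = (21.9 − 25.5075)/4.861 = -0.7421; ½·erfc(-0.7421) = 0.8530.
C = 185 × 0.8530 = 158 mg/L.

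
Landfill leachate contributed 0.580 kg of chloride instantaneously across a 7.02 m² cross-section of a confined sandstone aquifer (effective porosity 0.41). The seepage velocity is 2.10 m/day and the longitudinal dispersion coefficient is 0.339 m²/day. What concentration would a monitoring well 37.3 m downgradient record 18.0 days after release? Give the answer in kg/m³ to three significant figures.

0.0228 kg/m³

For an instantaneous plane source, C(x,t) = M/(n_e·A·√(4πDt)) · exp(−(x−vt)²/(4Dt)), with n_e·A the pore (flow) area.
Plume center vt = 2.10 × 18.0 = 37.8 m, so the well at 37.3 m is 0.5 m upgradient of the peak.
√(4πDt) = 8.757 m, giving peak height M/(n_e·A·√(4πDt)) = 0.580/(0.41 × 7.02 × 8.757) = 0.02301 kg/m³.
(x−vt)²/(4Dt) = (-0.5)²/(4 × 0.339 × 18.0) = 0.01024; exp(−0.01024) = 0.9898.
C = 0.02301 × 0.9898 = 0.0228 kg/m³.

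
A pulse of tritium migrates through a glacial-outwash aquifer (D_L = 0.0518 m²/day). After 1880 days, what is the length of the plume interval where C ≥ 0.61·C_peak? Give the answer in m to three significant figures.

The plume is Gaussian with σ = √(2Dt) = √(2 × 0.0518 × 1880) = 13.96 m.
C/C_peak = exp(−Δx²/(2σ²)) = 0.61 ⇒ Δx = σ·√(−2 ln 0.61) = 13.96 × 0.9943 = 13.88 m.
Width = 2Δx = 27.8 m.

27.8 m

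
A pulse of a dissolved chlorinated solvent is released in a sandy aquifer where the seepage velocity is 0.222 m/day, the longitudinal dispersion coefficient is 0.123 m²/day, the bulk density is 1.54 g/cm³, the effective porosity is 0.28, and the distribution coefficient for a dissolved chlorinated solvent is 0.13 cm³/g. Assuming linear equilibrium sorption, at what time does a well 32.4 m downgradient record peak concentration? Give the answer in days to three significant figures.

246 days

Retardation factor R = 1 + ρ_b·K_d/n = 1 + 1.54 × 0.13/0.28 = 1.715.
Sorption retards both mechanisms: v_R = v/R = 0.1294 m/day, D_R = D/R = 0.07172 m²/day.
Peak time from v_R²t² + 2D_R t − x² = 0: t = (√(D_R² + v_R²x²) − D_R)/v_R².
√(D_R² + v_R²x²) = √(0.07172² + 0.1294² × 32.4²) = 4.193; v_R² = 0.01674.
t = (4.193 − 0.07172)/0.01674 = 246 days.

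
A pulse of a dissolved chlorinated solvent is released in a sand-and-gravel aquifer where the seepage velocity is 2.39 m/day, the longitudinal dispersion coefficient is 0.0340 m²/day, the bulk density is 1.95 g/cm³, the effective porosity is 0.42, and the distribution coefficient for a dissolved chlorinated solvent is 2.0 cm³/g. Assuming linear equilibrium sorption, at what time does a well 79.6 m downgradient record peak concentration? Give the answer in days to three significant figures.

Retardation factor R = 1 + ρ_b·K_d/n = 1 + 1.95 × 2.0/0.42 = 10.29.
Sorption retards both mechanisms: v_R = v/R = 0.2323 m/day, D_R = D/R = 0.003304 m²/day.
Peak time from v_R²t² + 2D_R t − x² = 0: t = (√(D_R² + v_R²x²) − D_R)/v_R².
√(D_R² + v_R²x²) = √(0.003304² + 0.2323² × 79.6²) = 18.49; v_R² = 0.05396.
t = (18.49 − 0.003304)/0.05396 = 343 days.

343 days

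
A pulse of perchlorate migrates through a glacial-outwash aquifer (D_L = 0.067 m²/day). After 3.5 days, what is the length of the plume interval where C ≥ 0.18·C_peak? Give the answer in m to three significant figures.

The plume is Gaussian with σ = √(2Dt) = √(2 × 0.067 × 3.5) = 0.6848 m.
C/C_peak = exp(−Δx²/(2σ²)) = 0.18 ⇒ Δx = σ·√(−2 ln 0.18) = 0.6848 × 1.852 = 1.268 m.
Width = 2Δx = 2.54 m.

2.54 m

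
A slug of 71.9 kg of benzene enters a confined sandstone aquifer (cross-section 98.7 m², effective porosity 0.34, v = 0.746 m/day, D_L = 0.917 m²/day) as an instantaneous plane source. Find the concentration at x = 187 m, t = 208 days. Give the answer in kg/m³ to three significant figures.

0.0116 kg/m³

For an instantaneous plane source, C(x,t) = M/(n_e·A·√(4πDt)) · exp(−(x−vt)²/(4Dt)), with n_e·A the pore (flow) area.
Plume center vt = 0.746 × 208 = 155.168 m, so the well at 187 m is 31.832 m downgradient of the peak.
√(4πDt) = 48.96 m, giving peak height M/(n_e·A·√(4πDt)) = 71.9/(0.34 × 98.7 × 48.96) = 0.04376 kg/m³.
(x−vt)²/(4Dt) = (31.832)²/(4 × 0.917 × 208) = 1.328; exp(−1.328) = 0.2650.
C = 0.04376 × 0.2650 = 0.0116 kg/m³.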